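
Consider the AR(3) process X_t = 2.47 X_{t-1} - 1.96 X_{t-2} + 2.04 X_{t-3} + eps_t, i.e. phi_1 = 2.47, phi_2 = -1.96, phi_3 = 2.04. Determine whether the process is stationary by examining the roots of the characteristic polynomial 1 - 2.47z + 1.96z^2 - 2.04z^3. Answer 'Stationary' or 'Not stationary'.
\text{Not stationary}

The AR(p) characteristic polynomial is P(z) = 1 - 2.47z + 1.96z^2 - 2.04z^3.
Stationarity requires all roots to lie outside the unit circle, i.e. |z| > 1 for every root.
Degree 3: look for a simple real root z0 first, then factor out (1 - z/z0) and solve the remaining quadratic.
Testing z0 = 0.5: P(0.5) = 1 + (-2.47)(0.5) + (1.96)(0.5)^2 + (-2.04)(0.5)^3
  = 1 + (-1.235) + (0.49) + (-0.255) = 0.  So z_0 = 0.5 is a root, |z_0| = 0.5.
Divide out the factor (1 - 2 z) = (1 - z/z0) (since 1/z0 = 2):
  P(z) = (1 - 2 z)(1 + (-0.47) z + (1.02) z^2)
  [check: z-coef -0.47 - (2) = -2.47; z^2-coef 1.02 - (2)(-0.47) = 1.96; z^3-coef -(2)(1.02) = -2.04.]
Remaining roots from the quadratic factor 1 + (-0.47) z + (1.02) z^2:
  Set 1 + (-0.47) z + (1.02) z^2 = 0, i.e. a z^2 + b z + c = 0 with a = 1.02, b = -0.47, c = 1.
  Discriminant D = b^2 - 4ac = (-0.47)^2 - 4*(1.02)*1 = 0.2209 - (4.08) = -3.8591.
  D < 0, so the roots are the complex-conjugate pair z = (-b +/- i sqrt(-D)) / (2a) = 0.2304 +/- 0.963i.
  For a conjugate pair |z|^2 = z * conj(z) = (product of roots) = c/a = 1/(1.02) = 0.980392, so |z| = sqrt(0.980392) = 0.9901 for both roots.
Moduli of all roots: 0.5000, 0.9901, 0.9901.
All moduli strictly greater than 1? No.
Verdict: Not stationary.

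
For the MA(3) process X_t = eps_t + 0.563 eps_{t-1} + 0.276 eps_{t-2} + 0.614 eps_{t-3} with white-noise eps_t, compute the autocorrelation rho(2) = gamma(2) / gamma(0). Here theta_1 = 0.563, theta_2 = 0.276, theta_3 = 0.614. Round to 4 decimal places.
\rho(2) = 0.3512

For an MA(q) process with theta_0 = 1, the autocovariance is
  gamma(k) = sigma^2 * sum_{i=0..q-k} theta_i * theta_{i+k},
and rho(k) = gamma(k) / gamma(0). Sigma^2 cancels.
  numerator   = (1)*(0.276) + (0.563)*(0.614) = 0.621682.
  denominator = (1)^2 + (0.563)^2 + (0.276)^2 + (0.614)^2 = 1.770141.
  rho(2) = 0.621682 / 1.770141 = 0.3512.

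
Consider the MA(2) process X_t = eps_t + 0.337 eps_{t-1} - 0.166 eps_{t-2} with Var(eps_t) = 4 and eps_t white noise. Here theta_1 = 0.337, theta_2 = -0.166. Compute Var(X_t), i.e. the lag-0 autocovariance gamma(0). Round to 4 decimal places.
\gamma(0) = 4.5645

For an MA(q) process X_t = eps_t + sum_i theta_i eps_{t-i} with
Var(eps_t) = sigma^2, the variance is
  gamma(0) = sigma^2 * (1 + sum_i theta_i^2).
  sum_i theta_i^2 = (0.337)^2 + (-0.166)^2 = 0.113569 + 0.027556 = 0.141125.
  gamma(0) = 4 * (1 + 0.141125) = 4 * 1.141125 = 4.5645.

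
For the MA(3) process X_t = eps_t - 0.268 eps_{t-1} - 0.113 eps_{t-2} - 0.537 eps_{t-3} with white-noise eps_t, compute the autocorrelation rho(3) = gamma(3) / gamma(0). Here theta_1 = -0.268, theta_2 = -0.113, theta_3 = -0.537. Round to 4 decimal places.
\rho(3) = -0.3911

For an MA(q) process with theta_0 = 1, the autocovariance is
  gamma(k) = sigma^2 * sum_{i=0..q-k} theta_i * theta_{i+k},
and rho(k) = gamma(k) / gamma(0). Sigma^2 cancels.
  numerator   = (1)*(-0.537) = -0.537.
  denominator = (1)^2 + (-0.268)^2 + (-0.113)^2 + (-0.537)^2 = 1.372962.
  rho(3) = -0.537 / 1.372962 = -0.3911.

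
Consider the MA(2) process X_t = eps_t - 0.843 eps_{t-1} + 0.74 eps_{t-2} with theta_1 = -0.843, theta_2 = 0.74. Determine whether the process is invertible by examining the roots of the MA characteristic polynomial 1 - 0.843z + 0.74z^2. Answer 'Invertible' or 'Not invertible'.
\text{Invertible}

The MA(q) characteristic polynomial is P(z) = 1 - 0.843z + 0.74z^2.
Invertibility requires all roots to lie outside the unit circle, i.e. |z| > 1 for every root.
Set 1 + (-0.843) z + (0.74) z^2 = 0, i.e. a z^2 + b z + c = 0 with a = 0.74, b = -0.843, c = 1.
Discriminant D = b^2 - 4ac = (-0.843)^2 - 4*(0.74)*1 = 0.710649 - (2.96) = -2.249351.
D < 0, so the roots are the complex-conjugate pair z = (-b +/- i sqrt(-D)) / (2a) = 0.5696 +/- 1.0134i.
For a conjugate pair |z|^2 = z * conj(z) = (product of roots) = c/a = 1/(0.74) = 1.351351, so |z| = sqrt(1.351351) = 1.1625 for both roots.
Moduli of all roots: 1.1625, 1.1625.
All moduli strictly greater than 1? Yes.
Verdict: Invertible.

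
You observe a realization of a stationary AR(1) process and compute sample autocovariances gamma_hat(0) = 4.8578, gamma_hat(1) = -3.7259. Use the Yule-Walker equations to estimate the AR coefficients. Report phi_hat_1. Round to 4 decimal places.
\hat\phi_{1} = -0.7670

The Yule-Walker equations for an AR(p) process read, in matrix form,
  Gamma_p phi = r_p,   with   (Gamma_p)_{ij} = gamma(|i - j|),
                       (r_p)_i = gamma(i),   i,j = 1..p.
Substitute the sample gammas (Toeplitz matrix and right-hand side of size 1):
  Gamma_p = [[4.8578]]
  r_p     = [-3.7259]
With p = 1 this is the single equation gamma(0) phi_1 = gamma(1):
  phi_hat_1 = gamma(1) / gamma(0) = -3.7259 / 4.8578 = -0.7670.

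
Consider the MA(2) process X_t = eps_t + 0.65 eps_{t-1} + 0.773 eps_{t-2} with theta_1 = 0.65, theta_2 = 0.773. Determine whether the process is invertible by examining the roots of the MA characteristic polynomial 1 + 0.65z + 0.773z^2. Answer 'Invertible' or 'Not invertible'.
\text{Invertible}

The MA(q) characteristic polynomial is P(z) = 1 + 0.65z + 0.773z^2.
Invertibility requires all roots to lie outside the unit circle, i.e. |z| > 1 for every root.
Set 1 + (0.65) z + (0.773) z^2 = 0, i.e. a z^2 + b z + c = 0 with a = 0.773, b = 0.65, c = 1.
Discriminant D = b^2 - 4ac = (0.65)^2 - 4*(0.773)*1 = 0.4225 - (3.092) = -2.6695.
D < 0, so the roots are the complex-conjugate pair z = (-b +/- i sqrt(-D)) / (2a) = -0.4204 +/- 1.0568i.
For a conjugate pair |z|^2 = z * conj(z) = (product of roots) = c/a = 1/(0.773) = 1.293661, so |z| = sqrt(1.293661) = 1.1374 for both roots.
Moduli of all roots: 1.1374, 1.1374.
All moduli strictly greater than 1? Yes.
Verdict: Invertible.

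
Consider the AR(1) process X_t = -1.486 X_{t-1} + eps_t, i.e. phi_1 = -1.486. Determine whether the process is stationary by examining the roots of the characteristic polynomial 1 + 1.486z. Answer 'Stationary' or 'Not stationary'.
\text{Not stationary}

The AR(p) characteristic polynomial is P(z) = 1 + 1.486z.
Stationarity requires all roots to lie outside the unit circle, i.e. |z| > 1 for every root.
This is linear in z: 1 + (1.486) z = 0  =>  z = -1/(1.486) = -0.672948,  |z| = 0.672948.
Moduli of all roots: 0.6729.
All moduli strictly greater than 1? No.
Verdict: Not stationary.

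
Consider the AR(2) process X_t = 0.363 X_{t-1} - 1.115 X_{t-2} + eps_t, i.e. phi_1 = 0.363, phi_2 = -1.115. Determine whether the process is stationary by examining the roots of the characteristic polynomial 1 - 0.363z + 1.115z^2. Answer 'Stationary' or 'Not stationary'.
\text{Not stationary}

The AR(p) characteristic polynomial is P(z) = 1 - 0.363z + 1.115z^2.
Stationarity requires all roots to lie outside the unit circle, i.e. |z| > 1 for every root.
Set 1 + (-0.363) z + (1.115) z^2 = 0, i.e. a z^2 + b z + c = 0 with a = 1.115, b = -0.363, c = 1.
Discriminant D = b^2 - 4ac = (-0.363)^2 - 4*(1.115)*1 = 0.131769 - (4.46) = -4.328231.
D < 0, so the roots are the complex-conjugate pair z = (-b +/- i sqrt(-D)) / (2a) = 0.1628 +/- 0.9329i.
For a conjugate pair |z|^2 = z * conj(z) = (product of roots) = c/a = 1/(1.115) = 0.896861, so |z| = sqrt(0.896861) = 0.947 for both roots.
Moduli of all roots: 0.9470, 0.9470.
All moduli strictly greater than 1? No.
Verdict: Not stationary.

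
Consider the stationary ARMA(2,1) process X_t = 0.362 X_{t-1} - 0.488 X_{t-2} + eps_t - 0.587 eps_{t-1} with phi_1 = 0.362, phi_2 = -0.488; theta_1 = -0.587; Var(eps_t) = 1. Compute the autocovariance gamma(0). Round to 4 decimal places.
\gamma(0) = 1.4774

Multiply the model equation by X_{t-k} and take expectations. With theta_0 = psi_0 = 1 and psi_j the MA(infinity) weights, this gives
  gamma(k) - sum_i phi_i gamma(k-i) = c_k,
  c_k = sigma^2 * sum_{j=k..q} theta_j psi_{j-k}   (c_k = 0 for k > q),
using gamma(-m) = gamma(m).
psi-weights needed (psi_j = theta_j + sum_i phi_i psi_{j-i}):
  psi_1 = theta_1 + phi_1 = -0.587 + (0.362) = -0.225
Right-hand sides:
  c_0 = sigma^2 (1 + theta_1 psi_1) = 1 * (1 + (-0.587)(-0.225)) = 1 * 1.132075 = 1.132075
  c_1 = sigma^2 theta_1 = 1 * (-0.587) = -0.587
  c_2 = 0
Equations for k = 0, 1, 2 (AR order 2, c_2 = 0):
  (E0) gamma(0) = phi_1 gamma(1) + phi_2 gamma(2) + c_0
  (E1) gamma(1) = phi_1 gamma(0) + phi_2 gamma(1) + c_1
  (E2) gamma(2) = phi_1 gamma(1) + phi_2 gamma(0)
From (E1): gamma(1) = A gamma(0) + B with
  A = phi_1 / (1 - phi_2) = 0.362 / 1.488 = 0.24328,   B = c_1 / (1 - phi_2) = -0.587 / 1.488 = -0.394489.
Insert (E2) into (E0): gamma(0) (1 - phi_2^2) = phi_1 (1 + phi_2) gamma(1) + c_0.
  phi_1 (1 + phi_2) = (0.362)(0.512) = 0.185344,   1 - phi_2^2 = 0.761856.
Replace gamma(1) by A gamma(0) + B and collect gamma(0):
  gamma(0) [0.761856 - (0.185344)(0.24328)] = (0.185344)(-0.394489) + 1.132075
  gamma(0) * 0.716766 = 1.058959
  gamma(0) = 1.058959 / 0.716766 = 1.477413.
Therefore gamma(0) = 1.4774 (to 4 decimal places).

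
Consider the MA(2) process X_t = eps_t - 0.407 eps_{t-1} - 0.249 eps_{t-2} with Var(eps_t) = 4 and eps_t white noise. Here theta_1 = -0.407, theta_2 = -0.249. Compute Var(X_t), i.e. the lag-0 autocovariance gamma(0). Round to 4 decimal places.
\gamma(0) = 4.9106

For an MA(q) process X_t = eps_t + sum_i theta_i eps_{t-i} with
Var(eps_t) = sigma^2, the variance is
  gamma(0) = sigma^2 * (1 + sum_i theta_i^2).
  sum_i theta_i^2 = (-0.407)^2 + (-0.249)^2 = 0.165649 + 0.062001 = 0.22765.
  gamma(0) = 4 * (1 + 0.22765) = 4 * 1.22765 = 4.9106.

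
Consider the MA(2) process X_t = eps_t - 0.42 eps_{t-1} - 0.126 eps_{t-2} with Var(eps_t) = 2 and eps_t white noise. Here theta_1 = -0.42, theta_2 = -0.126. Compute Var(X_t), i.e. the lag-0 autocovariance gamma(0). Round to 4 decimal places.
\gamma(0) = 2.3846

For an MA(q) process X_t = eps_t + sum_i theta_i eps_{t-i} with
Var(eps_t) = sigma^2, the variance is
  gamma(0) = sigma^2 * (1 + sum_i theta_i^2).
  sum_i theta_i^2 = (-0.42)^2 + (-0.126)^2 = 0.1764 + 0.015876 = 0.192276.
  gamma(0) = 2 * (1 + 0.192276) = 2 * 1.192276 = 2.384552, which rounds to 2.3846.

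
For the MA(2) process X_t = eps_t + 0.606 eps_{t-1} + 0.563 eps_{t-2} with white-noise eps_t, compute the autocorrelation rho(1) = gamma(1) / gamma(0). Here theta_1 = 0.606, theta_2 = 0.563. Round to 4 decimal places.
\rho(1) = 0.5624

For an MA(q) process with theta_0 = 1, the autocovariance is
  gamma(k) = sigma^2 * sum_{i=0..q-k} theta_i * theta_{i+k},
and rho(k) = gamma(k) / gamma(0). Sigma^2 cancels.
  numerator   = (1)*(0.606) + (0.606)*(0.563) = 0.947178.
  denominator = (1)^2 + (0.606)^2 + (0.563)^2 = 1.684205.
  rho(1) = 0.947178 / 1.684205 = 0.5624.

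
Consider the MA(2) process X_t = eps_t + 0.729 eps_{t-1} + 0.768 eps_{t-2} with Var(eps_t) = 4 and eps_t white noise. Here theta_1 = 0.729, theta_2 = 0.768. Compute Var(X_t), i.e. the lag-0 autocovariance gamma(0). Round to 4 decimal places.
\gamma(0) = 8.4851

For an MA(q) process X_t = eps_t + sum_i theta_i eps_{t-i} with
Var(eps_t) = sigma^2, the variance is
  gamma(0) = sigma^2 * (1 + sum_i theta_i^2).
  sum_i theta_i^2 = (0.729)^2 + (0.768)^2 = 0.531441 + 0.589824 = 1.121265.
  gamma(0) = 4 * (1 + 1.121265) = 4 * 2.121265 = 8.48506, which rounds to 8.4851.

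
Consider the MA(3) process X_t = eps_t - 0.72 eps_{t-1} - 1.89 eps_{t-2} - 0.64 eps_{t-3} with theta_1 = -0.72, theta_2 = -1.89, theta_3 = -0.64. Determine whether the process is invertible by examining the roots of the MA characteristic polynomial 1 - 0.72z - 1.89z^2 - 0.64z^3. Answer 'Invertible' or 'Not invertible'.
\text{Not invertible}

The MA(q) characteristic polynomial is P(z) = 1 - 0.72z - 1.89z^2 - 0.64z^3.
Invertibility requires all roots to lie outside the unit circle, i.e. |z| > 1 for every root.
Degree 3: look for a simple real root z0 first, then factor out (1 - z/z0) and solve the remaining quadratic.
Testing z0 = -2: P(-2) = 1 + (-0.72)(-2) + (-1.89)(-2)^2 + (-0.64)(-2)^3
  = 1 + (1.44) + (-7.56) + (5.12) = 0.  So z_0 = -2 is a root, |z_0| = 2.
Divide out the factor (1 + 0.5 z) = (1 - z/z0) (since 1/z0 = -0.5):
  P(z) = (1 + 0.5 z)(1 + (-1.22) z + (-1.28) z^2)
  [check: z-coef -1.22 - (-0.5) = -0.72; z^2-coef -1.28 - (-0.5)(-1.22) = -1.89; z^3-coef -(-0.5)(-1.28) = -0.64.]
Remaining roots from the quadratic factor 1 + (-1.22) z + (-1.28) z^2:
  Set 1 + (-1.22) z + (-1.28) z^2 = 0, i.e. a z^2 + b z + c = 0 with a = -1.28, b = -1.22, c = 1.
  Discriminant D = b^2 - 4ac = (-1.22)^2 - 4*(-1.28)*1 = 1.4884 - (-5.12) = 6.6084.
  D >= 0, so the roots are real: z = (-b +/- sqrt(D)) / (2a) = (1.22 +/- 2.570681) / (-2.56).
    z_1 = (1.22 + 2.570681) / (-2.56) = -1.4807,   |z_1| = 1.4807.
    z_2 = (1.22 - 2.570681) / (-2.56) = 0.5276,   |z_2| = 0.5276.
Moduli of all roots: 2.0000, 1.4807, 0.5276.
All moduli strictly greater than 1? No.
Verdict: Not invertible.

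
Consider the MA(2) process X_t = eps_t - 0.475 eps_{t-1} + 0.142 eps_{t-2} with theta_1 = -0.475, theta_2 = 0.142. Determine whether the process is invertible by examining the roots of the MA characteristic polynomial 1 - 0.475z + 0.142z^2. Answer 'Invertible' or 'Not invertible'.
\text{Invertible}

The MA(q) characteristic polynomial is P(z) = 1 - 0.475z + 0.142z^2.
Invertibility requires all roots to lie outside the unit circle, i.e. |z| > 1 for every root.
Set 1 + (-0.475) z + (0.142) z^2 = 0, i.e. a z^2 + b z + c = 0 with a = 0.142, b = -0.475, c = 1.
Discriminant D = b^2 - 4ac = (-0.475)^2 - 4*(0.142)*1 = 0.225625 - (0.568) = -0.342375.
D < 0, so the roots are the complex-conjugate pair z = (-b +/- i sqrt(-D)) / (2a) = 1.6725 +/- 2.0603i.
For a conjugate pair |z|^2 = z * conj(z) = (product of roots) = c/a = 1/(0.142) = 7.042254, so |z| = sqrt(7.042254) = 2.6537 for both roots.
Moduli of all roots: 2.6537, 2.6537.
All moduli strictly greater than 1? Yes.
Verdict: Invertible.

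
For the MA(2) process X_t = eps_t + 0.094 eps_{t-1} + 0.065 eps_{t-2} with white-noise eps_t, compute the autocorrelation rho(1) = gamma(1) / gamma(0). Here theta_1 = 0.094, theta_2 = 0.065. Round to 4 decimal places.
\rho(1) = 0.0988

For an MA(q) process with theta_0 = 1, the autocovariance is
  gamma(k) = sigma^2 * sum_{i=0..q-k} theta_i * theta_{i+k},
and rho(k) = gamma(k) / gamma(0). Sigma^2 cancels.
  numerator   = (1)*(0.094) + (0.094)*(0.065) = 0.10011.
  denominator = (1)^2 + (0.094)^2 + (0.065)^2 = 1.013061.
  rho(1) = 0.10011 / 1.013061 = 0.0988.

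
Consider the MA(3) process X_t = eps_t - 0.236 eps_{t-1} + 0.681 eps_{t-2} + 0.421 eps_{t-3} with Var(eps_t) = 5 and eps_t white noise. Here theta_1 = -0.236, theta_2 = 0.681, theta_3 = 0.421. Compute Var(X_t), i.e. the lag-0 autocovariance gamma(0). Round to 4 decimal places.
\gamma(0) = 8.4835

For an MA(q) process X_t = eps_t + sum_i theta_i eps_{t-i} with
Var(eps_t) = sigma^2, the variance is
  gamma(0) = sigma^2 * (1 + sum_i theta_i^2).
  sum_i theta_i^2 = (-0.236)^2 + (0.681)^2 + (0.421)^2 = 0.055696 + 0.463761 + 0.177241 = 0.696698.
  gamma(0) = 5 * (1 + 0.696698) = 5 * 1.696698 = 8.48349, which rounds to 8.4835.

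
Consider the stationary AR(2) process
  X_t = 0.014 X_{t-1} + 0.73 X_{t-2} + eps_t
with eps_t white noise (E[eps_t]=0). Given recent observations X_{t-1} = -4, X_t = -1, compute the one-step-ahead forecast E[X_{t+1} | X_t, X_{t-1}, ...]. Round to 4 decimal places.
E[X_{t+1} \mid \mathcal F_t] = -2.9340

For an AR(p) model X_t = c + sum_i phi_i X_{t-i} + eps_t, the
one-step-ahead conditional mean is
  E[X_{t+1} | X_t, ...] = c + sum_i phi_i X_{t+1-i}.
Substitute known values:
  E[X_{t+1} | ...] = (0.014) * (-1) + (0.73) * (-4)
                   = -2.9340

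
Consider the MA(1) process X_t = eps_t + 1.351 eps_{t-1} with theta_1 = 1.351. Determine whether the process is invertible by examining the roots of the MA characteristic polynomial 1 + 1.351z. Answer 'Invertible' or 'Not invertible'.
\text{Not invertible}

The MA(q) characteristic polynomial is P(z) = 1 + 1.351z.
Invertibility requires all roots to lie outside the unit circle, i.e. |z| > 1 for every root.
This is linear in z: 1 + (1.351) z = 0  =>  z = -1/(1.351) = -0.740192,  |z| = 0.740192.
Moduli of all roots: 0.7402.
All moduli strictly greater than 1? No.
Verdict: Not invertible.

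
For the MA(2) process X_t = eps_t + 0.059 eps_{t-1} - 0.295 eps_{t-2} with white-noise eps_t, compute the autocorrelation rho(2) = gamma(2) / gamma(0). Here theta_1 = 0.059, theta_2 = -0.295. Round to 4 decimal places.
\rho(2) = -0.2705

For an MA(q) process with theta_0 = 1, the autocovariance is
  gamma(k) = sigma^2 * sum_{i=0..q-k} theta_i * theta_{i+k},
and rho(k) = gamma(k) / gamma(0). Sigma^2 cancels.
  numerator   = (1)*(-0.295) = -0.295.
  denominator = (1)^2 + (0.059)^2 + (-0.295)^2 = 1.090506.
  rho(2) = -0.295 / 1.090506 = -0.2705.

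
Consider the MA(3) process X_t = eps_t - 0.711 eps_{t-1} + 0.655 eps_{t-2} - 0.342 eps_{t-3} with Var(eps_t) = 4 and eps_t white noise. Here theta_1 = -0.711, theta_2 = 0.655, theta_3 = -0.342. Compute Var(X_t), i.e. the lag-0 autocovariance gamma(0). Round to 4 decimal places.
\gamma(0) = 8.2060

For an MA(q) process X_t = eps_t + sum_i theta_i eps_{t-i} with
Var(eps_t) = sigma^2, the variance is
  gamma(0) = sigma^2 * (1 + sum_i theta_i^2).
  sum_i theta_i^2 = (-0.711)^2 + (0.655)^2 + (-0.342)^2 = 0.505521 + 0.429025 + 0.116964 = 1.05151.
  gamma(0) = 4 * (1 + 1.05151) = 4 * 2.05151 = 8.20604, which rounds to 8.2060.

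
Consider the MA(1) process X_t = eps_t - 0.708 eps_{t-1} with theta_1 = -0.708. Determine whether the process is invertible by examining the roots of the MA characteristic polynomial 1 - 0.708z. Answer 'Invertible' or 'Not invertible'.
\text{Invertible}

The MA(q) characteristic polynomial is P(z) = 1 - 0.708z.
Invertibility requires all roots to lie outside the unit circle, i.e. |z| > 1 for every root.
This is linear in z: 1 + (-0.708) z = 0  =>  z = -1/(-0.708) = 1.412429,  |z| = 1.412429.
Moduli of all roots: 1.4124.
All moduli strictly greater than 1? Yes.
Verdict: Invertible.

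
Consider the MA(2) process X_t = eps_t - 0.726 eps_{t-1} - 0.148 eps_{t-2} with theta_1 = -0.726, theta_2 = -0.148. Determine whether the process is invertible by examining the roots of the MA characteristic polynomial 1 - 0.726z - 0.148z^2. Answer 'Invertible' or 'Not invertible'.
\text{Invertible}

The MA(q) characteristic polynomial is P(z) = 1 - 0.726z - 0.148z^2.
Invertibility requires all roots to lie outside the unit circle, i.e. |z| > 1 for every root.
Set 1 + (-0.726) z + (-0.148) z^2 = 0, i.e. a z^2 + b z + c = 0 with a = -0.148, b = -0.726, c = 1.
Discriminant D = b^2 - 4ac = (-0.726)^2 - 4*(-0.148)*1 = 0.527076 - (-0.592) = 1.119076.
D >= 0, so the roots are real: z = (-b +/- sqrt(D)) / (2a) = (0.726 +/- 1.057864) / (-0.296).
  z_1 = (0.726 + 1.057864) / (-0.296) = -6.0266,   |z_1| = 6.0266.
  z_2 = (0.726 - 1.057864) / (-0.296) = 1.1212,   |z_2| = 1.1212.
Moduli of all roots: 6.0266, 1.1212.
All moduli strictly greater than 1? Yes.
Verdict: Invertible.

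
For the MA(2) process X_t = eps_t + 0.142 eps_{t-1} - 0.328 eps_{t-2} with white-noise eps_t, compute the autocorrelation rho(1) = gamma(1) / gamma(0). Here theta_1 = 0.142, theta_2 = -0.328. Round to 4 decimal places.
\rho(1) = 0.0846

For an MA(q) process with theta_0 = 1, the autocovariance is
  gamma(k) = sigma^2 * sum_{i=0..q-k} theta_i * theta_{i+k},
and rho(k) = gamma(k) / gamma(0). Sigma^2 cancels.
  numerator   = (1)*(0.142) + (0.142)*(-0.328) = 0.095424.
  denominator = (1)^2 + (0.142)^2 + (-0.328)^2 = 1.127748.
  rho(1) = 0.095424 / 1.127748 = 0.0846.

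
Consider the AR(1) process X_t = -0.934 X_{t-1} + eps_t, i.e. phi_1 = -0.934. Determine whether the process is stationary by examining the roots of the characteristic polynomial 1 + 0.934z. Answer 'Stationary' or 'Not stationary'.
\text{Stationary}

The AR(p) characteristic polynomial is P(z) = 1 + 0.934z.
Stationarity requires all roots to lie outside the unit circle, i.e. |z| > 1 for every root.
This is linear in z: 1 + (0.934) z = 0  =>  z = -1/(0.934) = -1.070664,  |z| = 1.070664.
Moduli of all roots: 1.0707.
All moduli strictly greater than 1? Yes.
Verdict: Stationary.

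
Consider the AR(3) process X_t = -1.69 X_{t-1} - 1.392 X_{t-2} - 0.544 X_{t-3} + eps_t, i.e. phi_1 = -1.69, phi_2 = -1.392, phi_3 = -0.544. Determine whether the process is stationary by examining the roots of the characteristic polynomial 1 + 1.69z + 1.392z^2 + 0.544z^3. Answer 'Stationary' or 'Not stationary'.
\text{Stationary}

The AR(p) characteristic polynomial is P(z) = 1 + 1.69z + 1.392z^2 + 0.544z^3.
Stationarity requires all roots to lie outside the unit circle, i.e. |z| > 1 for every root.
Degree 3: look for a simple real root z0 first, then factor out (1 - z/z0) and solve the remaining quadratic.
Testing z0 = -1.25: P(-1.25) = 1 + (1.69)(-1.25) + (1.392)(-1.25)^2 + (0.544)(-1.25)^3
  = 1 + (-2.1125) + (2.175) + (-1.0625) = 0.  So z_0 = -1.25 is a root, |z_0| = 1.25.
Divide out the factor (1 + 0.8 z) = (1 - z/z0) (since 1/z0 = -0.8):
  P(z) = (1 + 0.8 z)(1 + (0.89) z + (0.68) z^2)
  [check: z-coef 0.89 - (-0.8) = 1.69; z^2-coef 0.68 - (-0.8)(0.89) = 1.392; z^3-coef -(-0.8)(0.68) = 0.544.]
Remaining roots from the quadratic factor 1 + (0.89) z + (0.68) z^2:
  Set 1 + (0.89) z + (0.68) z^2 = 0, i.e. a z^2 + b z + c = 0 with a = 0.68, b = 0.89, c = 1.
  Discriminant D = b^2 - 4ac = (0.89)^2 - 4*(0.68)*1 = 0.7921 - (2.72) = -1.9279.
  D < 0, so the roots are the complex-conjugate pair z = (-b +/- i sqrt(-D)) / (2a) = -0.6544 +/- 1.0209i.
  For a conjugate pair |z|^2 = z * conj(z) = (product of roots) = c/a = 1/(0.68) = 1.470588, so |z| = sqrt(1.470588) = 1.2127 for both roots.
Moduli of all roots: 1.2500, 1.2127, 1.2127.
All moduli strictly greater than 1? Yes.
Verdict: Stationary.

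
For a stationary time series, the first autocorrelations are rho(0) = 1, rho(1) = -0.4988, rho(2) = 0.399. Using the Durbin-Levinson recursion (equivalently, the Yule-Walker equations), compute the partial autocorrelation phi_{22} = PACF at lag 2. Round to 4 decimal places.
\phi_{22} = 0.1999

The PACF at lag k is phi_{kk}, the last component of the solution
to the Yule-Walker system G_k phi = r_k where
  (G_k)_{ij} = rho(|i - j|), (r_k)_i = rho(i), i,j = 1..k.
Equivalently, Durbin-Levinson gives phi_{kk} iteratively:
  phi_{11} = rho(1)
  phi_{kk} = [rho(k) - sum_{j=1..k-1} phi_{k-1,j} rho(k-j)]
            / [1 - sum_{j=1..k-1} phi_{k-1,j} rho(j)],
  phi_{k,j} = phi_{k-1,j} - phi_{kk} phi_{k-1,k-j},  j = 1..k-1.
Step k = 1:
  phi_11 = rho(1) = -0.4988.
Step k = 2:
  phi_22 = [rho(2) - phi_11 rho(1)] / [1 - phi_11 rho(1)] = [0.399 - (-0.4988)(-0.4988)] / [1 - (-0.4988)(-0.4988)]
         = 0.15019856 / 0.75119856 = 0.1999.
Therefore phi_{22} = 0.1999.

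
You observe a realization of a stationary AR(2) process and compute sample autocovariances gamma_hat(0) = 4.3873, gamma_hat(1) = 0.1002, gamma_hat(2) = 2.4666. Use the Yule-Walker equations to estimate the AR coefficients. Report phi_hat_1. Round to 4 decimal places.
\hat\phi_{1} = 0.0100

The Yule-Walker equations for an AR(p) process read, in matrix form,
  Gamma_p phi = r_p,   with   (Gamma_p)_{ij} = gamma(|i - j|),
                       (r_p)_i = gamma(i),   i,j = 1..p.
Substitute the sample gammas (Toeplitz matrix and right-hand side of size 2):
  Gamma_p = [[4.3873, 0.1002], [0.1002, 4.3873]]
  r_p     = [0.1002, 2.4666]
Written out:
  4.3873 phi_1 + 0.1002 phi_2 = 0.1002
  0.1002 phi_1 + 4.3873 phi_2 = 2.4666
Solve by Cramer's rule:
  det = gamma(0)^2 - gamma(1)^2 = (4.3873)^2 - (0.1002)^2 = 19.24840129 - 0.01004004 = 19.23836125
  phi_hat_1 = [gamma(1) gamma(0) - gamma(1) gamma(2)] / det = [(0.1002)(4.3873) - (0.1002)(2.4666)] / 19.23836125 = 0.19245414 / 19.23836125 = 0.01
  phi_hat_2 = [gamma(0) gamma(2) - gamma(1)^2] / det = [(4.3873)(2.4666) - (0.1002)^2] / 19.23836125 = 10.81167414 / 19.23836125 = 0.562
So phi_hat = [0.0100, 0.5620].
Therefore phi_hat_1 = 0.0100.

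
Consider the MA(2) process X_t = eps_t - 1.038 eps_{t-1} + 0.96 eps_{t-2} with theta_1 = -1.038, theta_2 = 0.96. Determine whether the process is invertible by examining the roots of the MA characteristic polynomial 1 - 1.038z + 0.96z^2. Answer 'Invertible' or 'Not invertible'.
\text{Invertible}

The MA(q) characteristic polynomial is P(z) = 1 - 1.038z + 0.96z^2.
Invertibility requires all roots to lie outside the unit circle, i.e. |z| > 1 for every root.
Set 1 + (-1.038) z + (0.96) z^2 = 0, i.e. a z^2 + b z + c = 0 with a = 0.96, b = -1.038, c = 1.
Discriminant D = b^2 - 4ac = (-1.038)^2 - 4*(0.96)*1 = 1.077444 - (3.84) = -2.762556.
D < 0, so the roots are the complex-conjugate pair z = (-b +/- i sqrt(-D)) / (2a) = 0.5406 +/- 0.8657i.
For a conjugate pair |z|^2 = z * conj(z) = (product of roots) = c/a = 1/(0.96) = 1.041667, so |z| = sqrt(1.041667) = 1.0206 for both roots.
Moduli of all roots: 1.0206, 1.0206.
All moduli strictly greater than 1? Yes.
Verdict: Invertible.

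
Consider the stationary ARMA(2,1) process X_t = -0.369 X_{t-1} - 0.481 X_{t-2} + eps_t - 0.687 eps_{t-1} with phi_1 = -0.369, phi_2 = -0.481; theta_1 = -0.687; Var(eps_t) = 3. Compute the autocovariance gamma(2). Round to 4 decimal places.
\gamma(2) = -2.4239

Multiply the model equation by X_{t-k} and take expectations. With theta_0 = psi_0 = 1 and psi_j the MA(infinity) weights, this gives
  gamma(k) - sum_i phi_i gamma(k-i) = c_k,
  c_k = sigma^2 * sum_{j=k..q} theta_j psi_{j-k}   (c_k = 0 for k > q),
using gamma(-m) = gamma(m).
psi-weights needed (psi_j = theta_j + sum_i phi_i psi_{j-i}):
  psi_1 = theta_1 + phi_1 = -0.687 + (-0.369) = -1.056
Right-hand sides:
  c_0 = sigma^2 (1 + theta_1 psi_1) = 3 * (1 + (-0.687)(-1.056)) = 3 * 1.725472 = 5.176416
  c_1 = sigma^2 theta_1 = 3 * (-0.687) = -2.061
  c_2 = 0
Equations for k = 0, 1, 2 (AR order 2, c_2 = 0):
  (E0) gamma(0) = phi_1 gamma(1) + phi_2 gamma(2) + c_0
  (E1) gamma(1) = phi_1 gamma(0) + phi_2 gamma(1) + c_1
  (E2) gamma(2) = phi_1 gamma(1) + phi_2 gamma(0)
From (E1): gamma(1) = A gamma(0) + B with
  A = phi_1 / (1 - phi_2) = -0.369 / 1.481 = -0.249156,   B = c_1 / (1 - phi_2) = -2.061 / 1.481 = -1.391627.
Insert (E2) into (E0): gamma(0) (1 - phi_2^2) = phi_1 (1 + phi_2) gamma(1) + c_0.
  phi_1 (1 + phi_2) = (-0.369)(0.519) = -0.191511,   1 - phi_2^2 = 0.768639.
Replace gamma(1) by A gamma(0) + B and collect gamma(0):
  gamma(0) [0.768639 - (-0.191511)(-0.249156)] = (-0.191511)(-1.391627) + 5.176416
  gamma(0) * 0.720923 = 5.442928
  gamma(0) = 5.442928 / 0.720923 = 7.549945.
  gamma(1) = A gamma(0) + B = (-0.249156)(7.549945) + (-1.391627) = -3.272741.
  gamma(2) = phi_1 gamma(1) + phi_2 gamma(0) = (-0.369)(-3.272741) + (-0.481)(7.549945) = -2.423882.
Therefore gamma(2) = -2.4239 (to 4 decimal places).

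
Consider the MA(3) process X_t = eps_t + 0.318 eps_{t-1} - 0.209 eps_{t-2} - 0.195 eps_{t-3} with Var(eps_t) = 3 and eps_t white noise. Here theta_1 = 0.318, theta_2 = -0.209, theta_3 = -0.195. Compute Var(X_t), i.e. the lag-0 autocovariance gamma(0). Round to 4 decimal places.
\gamma(0) = 3.5485

For an MA(q) process X_t = eps_t + sum_i theta_i eps_{t-i} with
Var(eps_t) = sigma^2, the variance is
  gamma(0) = sigma^2 * (1 + sum_i theta_i^2).
  sum_i theta_i^2 = (0.318)^2 + (-0.209)^2 + (-0.195)^2 = 0.101124 + 0.043681 + 0.038025 = 0.18283.
  gamma(0) = 3 * (1 + 0.18283) = 3 * 1.18283 = 3.54849, which rounds to 3.5485.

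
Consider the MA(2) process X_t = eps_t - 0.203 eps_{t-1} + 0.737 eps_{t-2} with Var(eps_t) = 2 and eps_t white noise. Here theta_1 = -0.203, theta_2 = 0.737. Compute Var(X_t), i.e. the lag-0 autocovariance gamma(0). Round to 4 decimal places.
\gamma(0) = 3.1688

For an MA(q) process X_t = eps_t + sum_i theta_i eps_{t-i} with
Var(eps_t) = sigma^2, the variance is
  gamma(0) = sigma^2 * (1 + sum_i theta_i^2).
  sum_i theta_i^2 = (-0.203)^2 + (0.737)^2 = 0.041209 + 0.543169 = 0.584378.
  gamma(0) = 2 * (1 + 0.584378) = 2 * 1.584378 = 3.168756, which rounds to 3.1688.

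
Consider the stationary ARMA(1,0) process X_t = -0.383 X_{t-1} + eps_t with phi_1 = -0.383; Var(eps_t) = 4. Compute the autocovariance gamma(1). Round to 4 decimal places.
\gamma(1) = -1.7954

Multiply the model equation by X_{t-k} and take expectations. With theta_0 = psi_0 = 1 and psi_j the MA(infinity) weights, this gives
  gamma(k) - sum_i phi_i gamma(k-i) = c_k,
  c_k = sigma^2 * sum_{j=k..q} theta_j psi_{j-k}   (c_k = 0 for k > q),
using gamma(-m) = gamma(m).
Pure AR (q = 0): c_0 = sigma^2 = 4, c_k = 0 for k >= 1.
Equations for k = 0 and k = 1 (AR order 1):
  gamma(0) = phi_1 gamma(1) + c_0
  gamma(1) = phi_1 gamma(0) + c_1
Substituting the second into the first: gamma(0) (1 - phi_1^2) = c_0 + phi_1 c_1, so
  gamma(0) = c_0 / (1 - phi_1^2) = 4 / (1 - (-0.383)^2) = 4 / 0.853311 = 4.687623.
  gamma(1) = phi_1 gamma(0) = (-0.383)(4.687623) = -1.795359.
Therefore gamma(1) = -1.7954 (to 4 decimal places).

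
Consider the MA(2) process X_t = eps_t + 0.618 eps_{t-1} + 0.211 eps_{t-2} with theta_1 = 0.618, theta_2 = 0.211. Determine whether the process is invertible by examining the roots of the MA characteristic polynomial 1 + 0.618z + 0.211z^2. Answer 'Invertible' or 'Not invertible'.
\text{Invertible}

The MA(q) characteristic polynomial is P(z) = 1 + 0.618z + 0.211z^2.
Invertibility requires all roots to lie outside the unit circle, i.e. |z| > 1 for every root.
Set 1 + (0.618) z + (0.211) z^2 = 0, i.e. a z^2 + b z + c = 0 with a = 0.211, b = 0.618, c = 1.
Discriminant D = b^2 - 4ac = (0.618)^2 - 4*(0.211)*1 = 0.381924 - (0.844) = -0.462076.
D < 0, so the roots are the complex-conjugate pair z = (-b +/- i sqrt(-D)) / (2a) = -1.4645 +/- 1.6108i.
For a conjugate pair |z|^2 = z * conj(z) = (product of roots) = c/a = 1/(0.211) = 4.739336, so |z| = sqrt(4.739336) = 2.177 for both roots.
Moduli of all roots: 2.1770, 2.1770.
All moduli strictly greater than 1? Yes.
Verdict: Invertible.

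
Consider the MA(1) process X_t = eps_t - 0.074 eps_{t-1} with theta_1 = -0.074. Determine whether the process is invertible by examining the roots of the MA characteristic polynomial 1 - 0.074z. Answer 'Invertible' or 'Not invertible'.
\text{Invertible}

The MA(q) characteristic polynomial is P(z) = 1 - 0.074z.
Invertibility requires all roots to lie outside the unit circle, i.e. |z| > 1 for every root.
This is linear in z: 1 + (-0.074) z = 0  =>  z = -1/(-0.074) = 13.513514,  |z| = 13.513514.
Moduli of all roots: 13.5135.
All moduli strictly greater than 1? Yes.
Verdict: Invertible.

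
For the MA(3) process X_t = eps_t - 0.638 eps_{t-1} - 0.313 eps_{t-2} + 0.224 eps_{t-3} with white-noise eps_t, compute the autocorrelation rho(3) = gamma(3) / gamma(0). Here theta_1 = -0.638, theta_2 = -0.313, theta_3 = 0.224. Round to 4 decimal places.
\rho(3) = 0.1440

For an MA(q) process with theta_0 = 1, the autocovariance is
  gamma(k) = sigma^2 * sum_{i=0..q-k} theta_i * theta_{i+k},
and rho(k) = gamma(k) / gamma(0). Sigma^2 cancels.
  numerator   = (1)*(0.224) = 0.224.
  denominator = (1)^2 + (-0.638)^2 + (-0.313)^2 + (0.224)^2 = 1.555189.
  rho(3) = 0.224 / 1.555189 = 0.1440.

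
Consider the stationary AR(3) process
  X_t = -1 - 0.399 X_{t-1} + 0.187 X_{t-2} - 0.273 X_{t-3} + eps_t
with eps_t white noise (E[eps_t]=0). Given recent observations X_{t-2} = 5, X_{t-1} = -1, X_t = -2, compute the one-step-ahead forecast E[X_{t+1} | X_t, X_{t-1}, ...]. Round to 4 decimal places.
E[X_{t+1} \mid \mathcal F_t] = -1.7540

For an AR(p) model X_t = c + sum_i phi_i X_{t-i} + eps_t, the
one-step-ahead conditional mean is
  E[X_{t+1} | X_t, ...] = c + sum_i phi_i X_{t+1-i}.
Substitute known values:
  E[X_{t+1} | ...] = -1 + (-0.399) * (-2) + (0.187) * (-1) + (-0.273) * (5)
                   = -1.7540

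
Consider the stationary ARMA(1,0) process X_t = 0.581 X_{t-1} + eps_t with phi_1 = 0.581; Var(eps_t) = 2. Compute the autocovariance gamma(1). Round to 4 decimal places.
\gamma(1) = 1.7541

Multiply the model equation by X_{t-k} and take expectations. With theta_0 = psi_0 = 1 and psi_j the MA(infinity) weights, this gives
  gamma(k) - sum_i phi_i gamma(k-i) = c_k,
  c_k = sigma^2 * sum_{j=k..q} theta_j psi_{j-k}   (c_k = 0 for k > q),
using gamma(-m) = gamma(m).
Pure AR (q = 0): c_0 = sigma^2 = 2, c_k = 0 for k >= 1.
Equations for k = 0 and k = 1 (AR order 1):
  gamma(0) = phi_1 gamma(1) + c_0
  gamma(1) = phi_1 gamma(0) + c_1
Substituting the second into the first: gamma(0) (1 - phi_1^2) = c_0 + phi_1 c_1, so
  gamma(0) = c_0 / (1 - phi_1^2) = 2 / (1 - (0.581)^2) = 2 / 0.662439 = 3.019146.
  gamma(1) = phi_1 gamma(0) = (0.581)(3.019146) = 1.754124.
Therefore gamma(1) = 1.7541 (to 4 decimal places).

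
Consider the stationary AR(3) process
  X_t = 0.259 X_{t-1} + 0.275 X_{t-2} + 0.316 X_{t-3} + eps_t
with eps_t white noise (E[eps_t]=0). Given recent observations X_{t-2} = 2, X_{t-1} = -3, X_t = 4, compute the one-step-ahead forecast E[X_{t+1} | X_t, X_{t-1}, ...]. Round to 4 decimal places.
E[X_{t+1} \mid \mathcal F_t] = 0.8430

For an AR(p) model X_t = c + sum_i phi_i X_{t-i} + eps_t, the
one-step-ahead conditional mean is
  E[X_{t+1} | X_t, ...] = c + sum_i phi_i X_{t+1-i}.
Substitute known values:
  E[X_{t+1} | ...] = (0.259) * (4) + (0.275) * (-3) + (0.316) * (2)
                   = 0.8430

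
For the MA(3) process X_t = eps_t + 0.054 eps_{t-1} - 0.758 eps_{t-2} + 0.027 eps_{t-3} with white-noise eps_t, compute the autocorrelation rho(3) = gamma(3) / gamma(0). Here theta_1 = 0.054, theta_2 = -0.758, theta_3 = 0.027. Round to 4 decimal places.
\rho(3) = 0.0171

For an MA(q) process with theta_0 = 1, the autocovariance is
  gamma(k) = sigma^2 * sum_{i=0..q-k} theta_i * theta_{i+k},
and rho(k) = gamma(k) / gamma(0). Sigma^2 cancels.
  numerator   = (1)*(0.027) = 0.027.
  denominator = (1)^2 + (0.054)^2 + (-0.758)^2 + (0.027)^2 = 1.578209.
  rho(3) = 0.027 / 1.578209 = 0.0171.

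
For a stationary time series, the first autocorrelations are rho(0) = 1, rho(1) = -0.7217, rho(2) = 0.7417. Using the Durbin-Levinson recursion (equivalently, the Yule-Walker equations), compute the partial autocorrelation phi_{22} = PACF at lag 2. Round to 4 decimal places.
\phi_{22} = 0.4609

The PACF at lag k is phi_{kk}, the last component of the solution
to the Yule-Walker system G_k phi = r_k where
  (G_k)_{ij} = rho(|i - j|), (r_k)_i = rho(i), i,j = 1..k.
Equivalently, Durbin-Levinson gives phi_{kk} iteratively:
  phi_{11} = rho(1)
  phi_{kk} = [rho(k) - sum_{j=1..k-1} phi_{k-1,j} rho(k-j)]
            / [1 - sum_{j=1..k-1} phi_{k-1,j} rho(j)],
  phi_{k,j} = phi_{k-1,j} - phi_{kk} phi_{k-1,k-j},  j = 1..k-1.
Step k = 1:
  phi_11 = rho(1) = -0.7217.
Step k = 2:
  phi_22 = [rho(2) - phi_11 rho(1)] / [1 - phi_11 rho(1)] = [0.7417 - (-0.7217)(-0.7217)] / [1 - (-0.7217)(-0.7217)]
         = 0.22084911 / 0.47914911 = 0.4609.
Therefore phi_{22} = 0.4609.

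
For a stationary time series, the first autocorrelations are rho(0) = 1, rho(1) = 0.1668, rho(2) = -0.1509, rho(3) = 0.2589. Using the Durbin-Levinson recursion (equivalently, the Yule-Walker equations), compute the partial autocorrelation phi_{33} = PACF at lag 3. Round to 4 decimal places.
\phi_{33} = 0.3400

The PACF at lag k is phi_{kk}, the last component of the solution
to the Yule-Walker system G_k phi = r_k where
  (G_k)_{ij} = rho(|i - j|), (r_k)_i = rho(i), i,j = 1..k.
Equivalently, Durbin-Levinson gives phi_{kk} iteratively:
  phi_{11} = rho(1)
  phi_{kk} = [rho(k) - sum_{j=1..k-1} phi_{k-1,j} rho(k-j)]
            / [1 - sum_{j=1..k-1} phi_{k-1,j} rho(j)],
  phi_{k,j} = phi_{k-1,j} - phi_{kk} phi_{k-1,k-j},  j = 1..k-1.
Step k = 1:
  phi_11 = rho(1) = 0.1668.
Step k = 2:
  phi_22 = [rho(2) - phi_11 rho(1)] / [1 - phi_11 rho(1)] = [-0.1509 - (0.1668)(0.1668)] / [1 - (0.1668)(0.1668)]
         = -0.17872224 / 0.97217776 = -0.183837.
  Update: phi_21 = phi_11 - phi_22 phi_11 = 0.1668 - (-0.183837)(0.1668) = 0.197464.
Step k = 3:
  phi_33 = [rho(3) - phi_21 rho(2) - phi_22 rho(1)] / [1 - phi_21 rho(1) - phi_22 rho(2)]
    numerator   = 0.2589 - (0.197464)(-0.1509) - (-0.183837)(0.1668) = 0.31936133
    denominator = 1 - (0.197464)(0.1668) - (-0.183837)(-0.1509) = 0.939322
  phi_33 = 0.31936133 / 0.939322 = 0.34.
Therefore phi_{33} = 0.3400.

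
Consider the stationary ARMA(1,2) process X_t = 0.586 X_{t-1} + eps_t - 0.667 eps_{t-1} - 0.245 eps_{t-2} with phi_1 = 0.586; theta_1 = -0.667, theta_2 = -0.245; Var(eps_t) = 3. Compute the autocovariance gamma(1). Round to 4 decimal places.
\gamma(1) = 0.0571

Multiply the model equation by X_{t-k} and take expectations. With theta_0 = psi_0 = 1 and psi_j the MA(infinity) weights, this gives
  gamma(k) - sum_i phi_i gamma(k-i) = c_k,
  c_k = sigma^2 * sum_{j=k..q} theta_j psi_{j-k}   (c_k = 0 for k > q),
using gamma(-m) = gamma(m).
psi-weights needed (psi_j = theta_j + sum_i phi_i psi_{j-i}):
  psi_1 = theta_1 + phi_1 = -0.667 + (0.586) = -0.081
  psi_2 = theta_2 + phi_1 psi_1 = -0.245 + (0.586)(-0.081) = -0.292466
Right-hand sides:
  c_0 = sigma^2 (1 + theta_1 psi_1 + theta_2 psi_2) = 3 * (1 + (-0.667)(-0.081) + (-0.245)(-0.292466)) = 3 * 1.125681 = 3.377044
  c_1 = sigma^2 (theta_1 + theta_2 psi_1) = 3 * (-0.667 + (-0.245)(-0.081)) = -1.941465
  c_2 = sigma^2 theta_2 = 3 * (-0.245) = -0.735
Equations for k = 0 and k = 1 (AR order 1):
  gamma(0) = phi_1 gamma(1) + c_0
  gamma(1) = phi_1 gamma(0) + c_1
Substituting the second into the first: gamma(0) (1 - phi_1^2) = c_0 + phi_1 c_1, so
  gamma(0) = (c_0 + phi_1 c_1) / (1 - phi_1^2) = (3.377044 + (0.586)(-1.941465)) / (1 - (0.586)^2) = 2.239345 / 0.656604 = 3.410496.
  gamma(1) = phi_1 gamma(0) + c_1 = (0.586)(3.410496) + (-1.941465) = 0.057085.
Therefore gamma(1) = 0.0571 (to 4 decimal places).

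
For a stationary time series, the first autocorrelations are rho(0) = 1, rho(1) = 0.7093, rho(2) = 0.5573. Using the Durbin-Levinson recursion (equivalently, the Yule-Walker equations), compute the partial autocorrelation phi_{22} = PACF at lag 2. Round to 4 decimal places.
\phi_{22} = 0.1091

The PACF at lag k is phi_{kk}, the last component of the solution
to the Yule-Walker system G_k phi = r_k where
  (G_k)_{ij} = rho(|i - j|), (r_k)_i = rho(i), i,j = 1..k.
Equivalently, Durbin-Levinson gives phi_{kk} iteratively:
  phi_{11} = rho(1)
  phi_{kk} = [rho(k) - sum_{j=1..k-1} phi_{k-1,j} rho(k-j)]
            / [1 - sum_{j=1..k-1} phi_{k-1,j} rho(j)],
  phi_{k,j} = phi_{k-1,j} - phi_{kk} phi_{k-1,k-j},  j = 1..k-1.
Step k = 1:
  phi_11 = rho(1) = 0.7093.
Step k = 2:
  phi_22 = [rho(2) - phi_11 rho(1)] / [1 - phi_11 rho(1)] = [0.5573 - (0.7093)(0.7093)] / [1 - (0.7093)(0.7093)]
         = 0.05419351 / 0.49689351 = 0.1091.
Therefore phi_{22} = 0.1091.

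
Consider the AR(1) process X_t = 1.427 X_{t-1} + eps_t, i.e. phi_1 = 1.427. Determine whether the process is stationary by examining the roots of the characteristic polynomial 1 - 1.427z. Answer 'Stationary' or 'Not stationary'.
\text{Not stationary}

The AR(p) characteristic polynomial is P(z) = 1 - 1.427z.
Stationarity requires all roots to lie outside the unit circle, i.e. |z| > 1 for every root.
This is linear in z: 1 + (-1.427) z = 0  =>  z = -1/(-1.427) = 0.700771,  |z| = 0.700771.
Moduli of all roots: 0.7008.
All moduli strictly greater than 1? No.
Verdict: Not stationary.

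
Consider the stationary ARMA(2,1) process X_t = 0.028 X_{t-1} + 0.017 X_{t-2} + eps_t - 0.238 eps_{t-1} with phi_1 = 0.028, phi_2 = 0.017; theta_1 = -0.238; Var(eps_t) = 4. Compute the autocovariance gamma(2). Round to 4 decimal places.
\gamma(2) = 0.0472

Multiply the model equation by X_{t-k} and take expectations. With theta_0 = psi_0 = 1 and psi_j the MA(infinity) weights, this gives
  gamma(k) - sum_i phi_i gamma(k-i) = c_k,
  c_k = sigma^2 * sum_{j=k..q} theta_j psi_{j-k}   (c_k = 0 for k > q),
using gamma(-m) = gamma(m).
psi-weights needed (psi_j = theta_j + sum_i phi_i psi_{j-i}):
  psi_1 = theta_1 + phi_1 = -0.238 + (0.028) = -0.21
Right-hand sides:
  c_0 = sigma^2 (1 + theta_1 psi_1) = 4 * (1 + (-0.238)(-0.21)) = 4 * 1.04998 = 4.19992
  c_1 = sigma^2 theta_1 = 4 * (-0.238) = -0.952
  c_2 = 0
Equations for k = 0, 1, 2 (AR order 2, c_2 = 0):
  (E0) gamma(0) = phi_1 gamma(1) + phi_2 gamma(2) + c_0
  (E1) gamma(1) = phi_1 gamma(0) + phi_2 gamma(1) + c_1
  (E2) gamma(2) = phi_1 gamma(1) + phi_2 gamma(0)
From (E1): gamma(1) = A gamma(0) + B with
  A = phi_1 / (1 - phi_2) = 0.028 / 0.983 = 0.028484,   B = c_1 / (1 - phi_2) = -0.952 / 0.983 = -0.968464.
Insert (E2) into (E0): gamma(0) (1 - phi_2^2) = phi_1 (1 + phi_2) gamma(1) + c_0.
  phi_1 (1 + phi_2) = (0.028)(1.017) = 0.028476,   1 - phi_2^2 = 0.999711.
Replace gamma(1) by A gamma(0) + B and collect gamma(0):
  gamma(0) [0.999711 - (0.028476)(0.028484)] = (0.028476)(-0.968464) + 4.19992
  gamma(0) * 0.9989 = 4.172342
  gamma(0) = 4.172342 / 0.9989 = 4.176937.
  gamma(1) = A gamma(0) + B = (0.028484)(4.176937) + (-0.968464) = -0.849487.
  gamma(2) = phi_1 gamma(1) + phi_2 gamma(0) = (0.028)(-0.849487) + (0.017)(4.176937) = 0.047222.
Therefore gamma(2) = 0.0472 (to 4 decimal places).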